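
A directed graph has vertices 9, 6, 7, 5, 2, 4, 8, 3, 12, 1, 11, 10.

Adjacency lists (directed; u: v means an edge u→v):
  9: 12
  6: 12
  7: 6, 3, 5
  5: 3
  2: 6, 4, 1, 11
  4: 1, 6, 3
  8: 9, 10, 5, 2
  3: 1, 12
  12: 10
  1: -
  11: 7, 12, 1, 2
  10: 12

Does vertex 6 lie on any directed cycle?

No

6 lies on a cycle iff there is a path from 6 back to itself.
Exploring from 6, it never reaches itself; equivalently, its strongly connected component is a singleton.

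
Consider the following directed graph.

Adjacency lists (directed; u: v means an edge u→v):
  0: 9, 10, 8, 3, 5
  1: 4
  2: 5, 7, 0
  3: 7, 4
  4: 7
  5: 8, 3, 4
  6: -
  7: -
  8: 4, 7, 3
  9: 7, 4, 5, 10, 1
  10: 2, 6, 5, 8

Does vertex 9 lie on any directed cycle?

9 is on a cycle iff 9 can reach itself via ≥1 edge.
9 → 10 → 2 → 0 → 9 — yes.

Yes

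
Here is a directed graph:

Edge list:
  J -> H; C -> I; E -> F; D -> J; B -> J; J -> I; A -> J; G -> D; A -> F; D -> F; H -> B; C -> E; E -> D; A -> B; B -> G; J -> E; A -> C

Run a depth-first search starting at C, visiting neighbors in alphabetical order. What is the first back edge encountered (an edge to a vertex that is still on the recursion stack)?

J->E

DFS from C (visiting neighbors in alphabetical order); mark gray on enter, black on exit:
C gray
  E gray
    D gray
      F gray
      F black
      J gray
        J→E: E is gray → back edge
First back edge: J → E.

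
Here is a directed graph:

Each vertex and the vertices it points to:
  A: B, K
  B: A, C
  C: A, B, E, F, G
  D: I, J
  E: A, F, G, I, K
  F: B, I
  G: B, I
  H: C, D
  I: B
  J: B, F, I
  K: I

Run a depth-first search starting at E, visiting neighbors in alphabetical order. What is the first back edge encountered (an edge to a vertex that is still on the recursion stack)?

DFS from E (visiting neighbors in alphabetical order); mark gray on enter, black on exit:
E gray
  A gray
    B gray
      B→A: A is gray → back edge
First back edge: B → A.

B->A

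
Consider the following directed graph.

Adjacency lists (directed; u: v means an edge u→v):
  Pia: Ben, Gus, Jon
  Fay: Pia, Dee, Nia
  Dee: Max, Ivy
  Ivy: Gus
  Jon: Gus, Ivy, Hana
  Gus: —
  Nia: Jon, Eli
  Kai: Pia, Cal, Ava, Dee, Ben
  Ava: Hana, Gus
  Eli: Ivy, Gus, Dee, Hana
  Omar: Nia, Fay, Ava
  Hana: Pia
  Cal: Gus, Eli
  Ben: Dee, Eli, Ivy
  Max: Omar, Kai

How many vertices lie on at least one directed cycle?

A vertex is on a directed cycle iff it belongs to a strongly connected component of size ≥ 2 (or has a self-loop).
The vertices on cycles are {Ava, Ben, Cal, Dee, Eli, Fay, Jon, Kai, Max, Nia, Pia, Hana, Omar} — 13 in total.

13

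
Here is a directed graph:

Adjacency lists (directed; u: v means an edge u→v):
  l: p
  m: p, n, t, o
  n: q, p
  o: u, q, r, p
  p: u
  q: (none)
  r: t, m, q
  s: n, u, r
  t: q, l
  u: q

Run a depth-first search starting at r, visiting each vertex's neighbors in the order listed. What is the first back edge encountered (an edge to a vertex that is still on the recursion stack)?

o→r

DFS from r (visiting each vertex's neighbors in the order listed); mark gray on enter, black on exit:
r gray
  t gray
    q gray
    q black
    l gray
      p gray
        u gray
          u→q: q black — skip
        u black
      p black
    l black
  t black
  m gray
    m→p: p black — skip
    n gray
      n→q: q black — skip
      n→p: p black — skip
    n black
    m→t: t black — skip
    o gray
      o→u: u black — skip
      o→q: q black — skip
      o→r: r is gray → back edge
First back edge: o → r.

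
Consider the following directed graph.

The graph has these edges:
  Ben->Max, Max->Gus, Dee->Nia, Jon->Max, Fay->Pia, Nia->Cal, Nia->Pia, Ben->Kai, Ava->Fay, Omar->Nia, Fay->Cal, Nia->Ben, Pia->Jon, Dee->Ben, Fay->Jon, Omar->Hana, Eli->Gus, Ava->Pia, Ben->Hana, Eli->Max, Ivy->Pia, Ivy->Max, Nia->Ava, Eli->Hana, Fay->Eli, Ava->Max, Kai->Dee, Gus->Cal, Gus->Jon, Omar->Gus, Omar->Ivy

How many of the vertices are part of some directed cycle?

A vertex is on a directed cycle iff it belongs to a strongly connected component of size ≥ 2 (or has a self-loop).
The vertices on cycles are {Ben, Dee, Gus, Jon, Kai, Max, Nia} — 7 in total.

7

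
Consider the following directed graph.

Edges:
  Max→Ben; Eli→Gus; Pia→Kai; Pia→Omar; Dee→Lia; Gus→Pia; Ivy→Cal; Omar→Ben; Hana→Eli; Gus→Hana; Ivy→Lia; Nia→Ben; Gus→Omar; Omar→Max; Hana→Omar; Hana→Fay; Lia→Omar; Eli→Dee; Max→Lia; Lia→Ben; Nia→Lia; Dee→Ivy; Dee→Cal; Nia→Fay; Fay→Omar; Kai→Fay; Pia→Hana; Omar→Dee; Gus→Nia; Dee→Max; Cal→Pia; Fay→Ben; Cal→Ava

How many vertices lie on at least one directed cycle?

A vertex is on a directed cycle iff it belongs to a strongly connected component of size ≥ 2 (or has a self-loop).
The vertices on cycles are {Cal, Dee, Eli, Fay, Gus, Ivy, Kai, Lia, Max, Nia, Pia, Hana, Omar} — 13 in total.

13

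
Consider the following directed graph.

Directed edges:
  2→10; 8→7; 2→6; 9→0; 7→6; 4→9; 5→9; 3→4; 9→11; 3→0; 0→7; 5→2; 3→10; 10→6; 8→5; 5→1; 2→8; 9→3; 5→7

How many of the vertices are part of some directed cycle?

A vertex is on a directed cycle iff it belongs to a strongly connected component of size ≥ 2 (or has a self-loop).
The vertices on cycles are {2, 3, 4, 5, 8, 9} — 6 in total.

6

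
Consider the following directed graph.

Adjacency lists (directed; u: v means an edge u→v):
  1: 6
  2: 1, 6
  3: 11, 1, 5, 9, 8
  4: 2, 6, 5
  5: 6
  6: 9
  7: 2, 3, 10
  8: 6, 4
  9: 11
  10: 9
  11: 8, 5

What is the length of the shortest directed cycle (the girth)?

4

For each vertex v, BFS finds the shortest path from v back to v.
The shortest such closed walk is 11 → 8 → 6 → 9 → 11, length 4.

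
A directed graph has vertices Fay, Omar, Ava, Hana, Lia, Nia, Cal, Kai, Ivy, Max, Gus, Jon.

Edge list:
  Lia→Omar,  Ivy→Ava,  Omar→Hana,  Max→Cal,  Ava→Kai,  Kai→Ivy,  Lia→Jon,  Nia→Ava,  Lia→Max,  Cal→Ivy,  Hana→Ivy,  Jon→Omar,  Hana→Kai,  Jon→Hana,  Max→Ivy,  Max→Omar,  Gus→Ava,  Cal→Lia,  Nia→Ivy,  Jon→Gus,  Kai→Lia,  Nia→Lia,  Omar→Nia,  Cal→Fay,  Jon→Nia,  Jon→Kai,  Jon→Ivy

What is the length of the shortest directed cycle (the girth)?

3

For each vertex v, BFS finds the shortest path from v back to v.
The shortest such closed walk is Lia → Omar → Nia → Lia, length 3.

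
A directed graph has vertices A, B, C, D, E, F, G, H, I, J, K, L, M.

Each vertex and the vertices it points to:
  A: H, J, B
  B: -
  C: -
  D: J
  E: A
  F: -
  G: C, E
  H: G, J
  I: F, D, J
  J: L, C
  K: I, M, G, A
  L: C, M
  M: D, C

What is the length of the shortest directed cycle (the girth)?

4

For each vertex v, BFS finds the shortest path from v back to v.
The shortest such closed walk is A → H → G → E → A, length 4.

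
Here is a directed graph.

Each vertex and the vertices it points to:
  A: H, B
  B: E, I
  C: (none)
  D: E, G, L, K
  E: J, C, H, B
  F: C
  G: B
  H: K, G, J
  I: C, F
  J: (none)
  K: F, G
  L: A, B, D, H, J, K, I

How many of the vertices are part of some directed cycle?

7

A vertex is on a directed cycle iff it belongs to a strongly connected component of size ≥ 2 (or has a self-loop).
The vertices on cycles are {B, D, E, G, H, K, L} — 7 in total.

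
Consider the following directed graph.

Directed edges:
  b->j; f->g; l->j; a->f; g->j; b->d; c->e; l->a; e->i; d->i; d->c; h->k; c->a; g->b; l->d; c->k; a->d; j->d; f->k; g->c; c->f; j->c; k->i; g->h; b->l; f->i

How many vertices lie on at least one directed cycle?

8

A vertex is on a directed cycle iff it belongs to a strongly connected component of size ≥ 2 (or has a self-loop).
The vertices on cycles are {a, b, c, d, f, g, j, l} — 8 in total.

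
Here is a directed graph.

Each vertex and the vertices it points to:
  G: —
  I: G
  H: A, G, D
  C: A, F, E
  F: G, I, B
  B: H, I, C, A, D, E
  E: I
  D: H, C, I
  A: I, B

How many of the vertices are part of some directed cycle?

6

A vertex is on a directed cycle iff it belongs to a strongly connected component of size ≥ 2 (or has a self-loop).
The vertices on cycles are {A, B, C, D, F, H} — 6 in total.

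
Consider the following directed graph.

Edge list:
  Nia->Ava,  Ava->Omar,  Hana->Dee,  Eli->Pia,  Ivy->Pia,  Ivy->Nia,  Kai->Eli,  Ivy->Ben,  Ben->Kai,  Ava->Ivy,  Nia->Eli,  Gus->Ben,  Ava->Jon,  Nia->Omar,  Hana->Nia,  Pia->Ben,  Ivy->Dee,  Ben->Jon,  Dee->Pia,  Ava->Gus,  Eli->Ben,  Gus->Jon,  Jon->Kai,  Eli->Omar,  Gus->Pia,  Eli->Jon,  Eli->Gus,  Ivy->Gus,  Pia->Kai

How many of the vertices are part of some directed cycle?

A vertex is on a directed cycle iff it belongs to a strongly connected component of size ≥ 2 (or has a self-loop).
The vertices on cycles are {Ava, Ben, Eli, Gus, Ivy, Jon, Kai, Nia, Pia} — 9 in total.

9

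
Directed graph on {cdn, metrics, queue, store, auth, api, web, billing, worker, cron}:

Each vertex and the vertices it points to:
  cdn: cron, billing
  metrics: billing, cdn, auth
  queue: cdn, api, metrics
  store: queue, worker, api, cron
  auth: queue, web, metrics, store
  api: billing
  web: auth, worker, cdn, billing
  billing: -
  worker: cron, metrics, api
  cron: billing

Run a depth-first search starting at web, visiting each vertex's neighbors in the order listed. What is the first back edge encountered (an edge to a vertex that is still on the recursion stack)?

DFS from web (visiting each vertex's neighbors in the order listed); mark gray on enter, black on exit:
web gray
  auth gray
    queue gray
      cdn gray
        cron gray
          billing gray
          billing black
        cron black
        cdn→billing: billing black — skip
      cdn black
      api gray
        api→billing: billing black — skip
      api black
      metrics gray
        metrics→billing: billing black — skip
        metrics→cdn: cdn black — skip
        metrics→auth: auth is gray → back edge
First back edge: metrics → auth.

metrics->auth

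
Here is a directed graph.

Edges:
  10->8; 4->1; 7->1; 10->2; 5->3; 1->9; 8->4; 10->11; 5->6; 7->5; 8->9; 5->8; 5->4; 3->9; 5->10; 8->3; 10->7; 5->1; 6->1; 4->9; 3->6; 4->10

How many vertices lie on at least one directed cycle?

A vertex is on a directed cycle iff it belongs to a strongly connected component of size ≥ 2 (or has a self-loop).
The vertices on cycles are {4, 5, 7, 8, 10} — 5 in total.

5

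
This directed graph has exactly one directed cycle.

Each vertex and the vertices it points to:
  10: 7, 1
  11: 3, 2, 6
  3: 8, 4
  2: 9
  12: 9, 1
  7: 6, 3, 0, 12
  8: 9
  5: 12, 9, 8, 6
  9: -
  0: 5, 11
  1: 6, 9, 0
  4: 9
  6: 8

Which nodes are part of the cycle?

0, 1, 5, 12

DFS with gray/black marking from 1:
1 gray
  6 gray
    8 gray
      9 gray
      9 black
    8 black
  6 black
  1→9: 9 black — skip
  0 gray
    5 gray
      12 gray
        12→9: 9 black — skip
        12→1: 1 is gray → back edge
Back edge closes the cycle 1 → 0 → 5 → 12 → 1; its vertices are {0, 1, 5, 12}.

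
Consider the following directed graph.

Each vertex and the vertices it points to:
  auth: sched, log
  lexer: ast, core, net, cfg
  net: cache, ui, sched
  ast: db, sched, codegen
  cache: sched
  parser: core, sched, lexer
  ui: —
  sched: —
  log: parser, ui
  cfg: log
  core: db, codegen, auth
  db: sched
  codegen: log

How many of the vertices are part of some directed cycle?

8

A vertex is on a directed cycle iff it belongs to a strongly connected component of size ≥ 2 (or has a self-loop).
The vertices on cycles are {ast, cfg, log, auth, core, lexer, parser, codegen} — 8 in total.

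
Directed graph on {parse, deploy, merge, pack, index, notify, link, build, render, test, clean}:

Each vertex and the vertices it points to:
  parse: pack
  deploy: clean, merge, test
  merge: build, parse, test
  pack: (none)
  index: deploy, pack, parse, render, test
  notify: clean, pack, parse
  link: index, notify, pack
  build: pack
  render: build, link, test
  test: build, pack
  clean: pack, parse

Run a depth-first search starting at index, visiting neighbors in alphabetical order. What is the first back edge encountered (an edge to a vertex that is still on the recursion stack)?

DFS from index (visiting neighbors in alphabetical order); mark gray on enter, black on exit:
index gray
  deploy gray
    clean gray
      pack gray
      pack black
      parse gray
        parse→pack: pack black — skip
      parse black
    clean black
    merge gray
      build gray
        build→pack: pack black — skip
      build black
      merge→parse: parse black — skip
      test gray
        test→build: build black — skip
        test→pack: pack black — skip
      test black
    merge black
    deploy→test: test black — skip
  deploy black
  index→pack: pack black — skip
  index→parse: parse black — skip
  render gray
    render→build: build black — skip
    link gray
      link→index: index is gray → back edge
First back edge: link → index.

link->index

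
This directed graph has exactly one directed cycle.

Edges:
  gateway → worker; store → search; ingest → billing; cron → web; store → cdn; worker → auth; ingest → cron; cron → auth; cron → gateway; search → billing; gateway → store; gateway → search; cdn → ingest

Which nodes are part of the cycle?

cdn, cron, store, ingest, gateway

DFS with gray/black marking from cron:
cron gray
  web gray
  web black
  auth gray
  auth black
  gateway gray
    worker gray
      worker→auth: auth black — skip
    worker black
    search gray
      billing gray
      billing black
    search black
    store gray
      cdn gray
        ingest gray
          ingest→billing: billing black — skip
          ingest→cron: cron is gray → back edge
Back edge closes the cycle cron → gateway → store → cdn → ingest → cron; its vertices are {cdn, cron, store, ingest, gateway}.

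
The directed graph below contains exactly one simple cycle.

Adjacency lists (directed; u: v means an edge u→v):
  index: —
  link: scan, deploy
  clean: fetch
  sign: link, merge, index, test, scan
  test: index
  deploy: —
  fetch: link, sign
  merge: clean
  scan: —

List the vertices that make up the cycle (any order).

sign, clean, fetch, merge

DFS with gray/black marking from fetch:
fetch gray
  link gray
    scan gray
    scan black
    deploy gray
    deploy black
  link black
  sign gray
    sign→link: link black — skip
    merge gray
      clean gray
        clean→fetch: fetch is gray → back edge
Back edge closes the cycle fetch → sign → merge → clean → fetch; its vertices are {sign, clean, fetch, merge}.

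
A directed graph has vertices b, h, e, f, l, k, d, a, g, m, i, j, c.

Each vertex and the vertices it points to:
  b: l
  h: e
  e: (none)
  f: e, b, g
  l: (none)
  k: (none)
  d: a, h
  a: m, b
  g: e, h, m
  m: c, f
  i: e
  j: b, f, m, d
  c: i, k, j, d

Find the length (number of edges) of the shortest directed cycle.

3

For each vertex v, BFS finds the shortest path from v back to v.
The shortest such closed walk is c → j → m → c, length 3.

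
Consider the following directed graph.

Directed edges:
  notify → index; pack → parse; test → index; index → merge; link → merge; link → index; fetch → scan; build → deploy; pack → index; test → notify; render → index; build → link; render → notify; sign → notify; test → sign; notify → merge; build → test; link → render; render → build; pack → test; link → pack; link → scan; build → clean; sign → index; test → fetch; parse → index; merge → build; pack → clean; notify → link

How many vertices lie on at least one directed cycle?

A vertex is on a directed cycle iff it belongs to a strongly connected component of size ≥ 2 (or has a self-loop).
The vertices on cycles are {link, pack, sign, test, build, index, merge, parse, notify, render} — 10 in total.

10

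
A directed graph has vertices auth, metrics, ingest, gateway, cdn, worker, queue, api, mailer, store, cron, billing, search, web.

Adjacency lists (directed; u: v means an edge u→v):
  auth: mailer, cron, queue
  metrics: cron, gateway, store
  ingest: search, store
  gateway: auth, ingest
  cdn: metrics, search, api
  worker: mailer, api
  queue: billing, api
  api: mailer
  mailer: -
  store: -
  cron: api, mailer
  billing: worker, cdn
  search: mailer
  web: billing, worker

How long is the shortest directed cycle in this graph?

6

For each vertex v, BFS finds the shortest path from v back to v.
The shortest such closed walk is billing → cdn → metrics → gateway → auth → queue → billing, length 6.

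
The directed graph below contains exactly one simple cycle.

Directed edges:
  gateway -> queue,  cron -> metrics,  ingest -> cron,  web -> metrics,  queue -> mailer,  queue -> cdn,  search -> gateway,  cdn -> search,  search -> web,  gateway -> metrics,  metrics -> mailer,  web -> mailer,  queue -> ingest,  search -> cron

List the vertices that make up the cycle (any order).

DFS with gray/black marking from search:
search gray
  web gray
    mailer gray
    mailer black
    metrics gray
      metrics→mailer: mailer black — skip
    metrics black
  web black
  cron gray
    cron→metrics: metrics black — skip
  cron black
  gateway gray
    gateway→metrics: metrics black — skip
    queue gray
      cdn gray
        cdn→search: search is gray → back edge
Back edge closes the cycle search → gateway → queue → cdn → search; its vertices are {cdn, queue, search, gateway}.

cdn, queue, search, gateway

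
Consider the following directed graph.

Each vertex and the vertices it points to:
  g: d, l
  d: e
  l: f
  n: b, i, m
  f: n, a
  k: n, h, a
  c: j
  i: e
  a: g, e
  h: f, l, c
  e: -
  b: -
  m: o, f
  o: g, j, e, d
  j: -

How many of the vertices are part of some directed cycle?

A vertex is on a directed cycle iff it belongs to a strongly connected component of size ≥ 2 (or has a self-loop).
The vertices on cycles are {a, f, g, l, m, n, o} — 7 in total.

7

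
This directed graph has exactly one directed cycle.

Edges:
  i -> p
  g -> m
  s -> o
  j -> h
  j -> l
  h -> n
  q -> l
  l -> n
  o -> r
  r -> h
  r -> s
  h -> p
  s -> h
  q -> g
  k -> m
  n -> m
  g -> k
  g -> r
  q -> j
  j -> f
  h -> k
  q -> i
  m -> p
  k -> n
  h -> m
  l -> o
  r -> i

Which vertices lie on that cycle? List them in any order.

DFS with gray/black marking from r:
r gray
  i gray
    p gray
    p black
  i black
  s gray
    o gray
      o→r: r is gray → back edge
Back edge closes the cycle r → s → o → r; its vertices are {o, r, s}.

o, r, s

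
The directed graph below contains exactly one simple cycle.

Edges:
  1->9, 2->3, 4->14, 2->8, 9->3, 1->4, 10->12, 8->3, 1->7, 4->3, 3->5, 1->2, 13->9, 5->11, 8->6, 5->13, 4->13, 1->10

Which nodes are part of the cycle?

DFS with gray/black marking from 9:
9 gray
  3 gray
    5 gray
      13 gray
        13→9: 9 is gray → back edge
Back edge closes the cycle 9 → 3 → 5 → 13 → 9; its vertices are {3, 5, 9, 13}.

3, 5, 9, 13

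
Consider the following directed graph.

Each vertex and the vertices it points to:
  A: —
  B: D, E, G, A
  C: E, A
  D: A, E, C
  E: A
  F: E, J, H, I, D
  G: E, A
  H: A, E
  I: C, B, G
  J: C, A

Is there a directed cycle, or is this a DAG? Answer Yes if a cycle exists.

No

DFS with white/gray/black marking, starting from J:
J gray
  C gray
    E gray
      A gray
      A black
    E black
    C→A: A black — skip
  C black
  J→A: A black — skip
J black
B gray
  D gray
    D→A: A black — skip
    D→E: E black — skip
    D→C: C black — skip
  D black
  B→E: E black — skip
  G gray
    G→E: E black — skip
    G→A: A black — skip
  G black
  B→A: A black — skip
B black
F gray
  F→E: E black — skip
  F→J: J black — skip
  H gray
    H→A: A black — skip
    H→E: E black — skip
  H black
  I gray
    I→C: C black — skip
    I→B: B black — skip
    I→G: G black — skip
  I black
  F→D: D black — skip
F black
Every edge goes to a white or black vertex — no back edge, so the graph is acyclic.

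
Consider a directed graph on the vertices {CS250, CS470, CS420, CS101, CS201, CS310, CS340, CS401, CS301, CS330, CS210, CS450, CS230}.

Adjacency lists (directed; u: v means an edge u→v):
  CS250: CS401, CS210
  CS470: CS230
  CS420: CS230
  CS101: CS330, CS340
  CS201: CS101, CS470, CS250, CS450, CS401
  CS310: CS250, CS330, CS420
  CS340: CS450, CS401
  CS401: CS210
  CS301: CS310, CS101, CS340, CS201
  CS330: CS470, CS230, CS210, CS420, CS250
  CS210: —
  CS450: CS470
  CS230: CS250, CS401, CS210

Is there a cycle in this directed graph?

No

DFS with white/gray/black marking, starting from CS101:
CS101 gray
  CS330 gray
    CS470 gray
      CS230 gray
        CS250 gray
          CS401 gray
            CS210 gray
            CS210 black
          CS401 black
          CS250→CS210: CS210 black — skip
        CS250 black
        CS230→CS401: CS401 black — skip
        CS230→CS210: CS210 black — skip
      CS230 black
    CS470 black
    CS330→CS230: CS230 black — skip
    CS330→CS210: CS210 black — skip
    CS420 gray
      CS420→CS230: CS230 black — skip
    CS420 black
    CS330→CS250: CS250 black — skip
  CS330 black
  CS340 gray
    CS450 gray
      CS450→CS470: CS470 black — skip
    CS450 black
    CS340→CS401: CS401 black — skip
  CS340 black
CS101 black
CS201 gray
  CS201→CS101: CS101 black — skip
  CS201→CS470: CS470 black — skip
  CS201→CS250: CS250 black — skip
  CS201→CS450: CS450 black — skip
  CS201→CS401: CS401 black — skip
CS201 black
CS310 gray
  CS310→CS250: CS250 black — skip
  CS310→CS330: CS330 black — skip
  CS310→CS420: CS420 black — skip
CS310 black
CS301 gray
  CS301→CS310: CS310 black — skip
  CS301→CS101: CS101 black — skip
  CS301→CS340: CS340 black — skip
  CS301→CS201: CS201 black — skip
CS301 black
Every edge goes to a white or black vertex — no back edge, so the graph is acyclic.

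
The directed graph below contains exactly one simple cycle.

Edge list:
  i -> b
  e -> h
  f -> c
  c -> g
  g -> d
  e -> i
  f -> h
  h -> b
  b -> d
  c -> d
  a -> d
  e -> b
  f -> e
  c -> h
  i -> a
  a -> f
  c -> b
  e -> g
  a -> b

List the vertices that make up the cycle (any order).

a, e, f, i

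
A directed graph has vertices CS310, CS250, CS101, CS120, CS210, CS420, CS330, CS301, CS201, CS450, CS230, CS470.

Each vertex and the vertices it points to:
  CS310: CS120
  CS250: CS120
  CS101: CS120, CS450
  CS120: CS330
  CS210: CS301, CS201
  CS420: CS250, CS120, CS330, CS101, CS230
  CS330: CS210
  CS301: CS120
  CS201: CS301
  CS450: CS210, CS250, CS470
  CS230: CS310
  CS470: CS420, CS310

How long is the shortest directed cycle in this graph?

4

For each vertex v, BFS finds the shortest path from v back to v.
The shortest such closed walk is CS450 → CS470 → CS420 → CS101 → CS450, length 4.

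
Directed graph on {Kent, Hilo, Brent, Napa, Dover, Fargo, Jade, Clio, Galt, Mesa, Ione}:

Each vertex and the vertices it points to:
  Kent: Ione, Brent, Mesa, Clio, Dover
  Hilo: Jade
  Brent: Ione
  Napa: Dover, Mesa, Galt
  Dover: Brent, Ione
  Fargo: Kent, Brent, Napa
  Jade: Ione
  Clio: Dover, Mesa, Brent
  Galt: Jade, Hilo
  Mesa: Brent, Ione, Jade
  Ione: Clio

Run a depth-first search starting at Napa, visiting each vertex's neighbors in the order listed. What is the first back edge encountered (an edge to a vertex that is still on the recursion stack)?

DFS from Napa (visiting each vertex's neighbors in the order listed); mark gray on enter, black on exit:
Napa gray
  Dover gray
    Brent gray
      Ione gray
        Clio gray
          Clio→Dover: Dover is gray → back edge
First back edge: Clio → Dover.

Clio->Dover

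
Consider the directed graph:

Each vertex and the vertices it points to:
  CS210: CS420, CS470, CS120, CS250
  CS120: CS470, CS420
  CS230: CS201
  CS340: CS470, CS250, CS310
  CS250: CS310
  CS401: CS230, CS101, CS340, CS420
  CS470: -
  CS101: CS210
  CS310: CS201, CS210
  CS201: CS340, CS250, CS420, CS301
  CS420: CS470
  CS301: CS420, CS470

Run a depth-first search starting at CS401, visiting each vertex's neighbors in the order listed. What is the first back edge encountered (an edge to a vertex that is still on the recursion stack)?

DFS from CS401 (visiting each vertex's neighbors in the order listed); mark gray on enter, black on exit:
CS401 gray
  CS230 gray
    CS201 gray
      CS340 gray
        CS470 gray
        CS470 black
        CS250 gray
          CS310 gray
            CS310→CS201: CS201 is gray → back edge
First back edge: CS310 → CS201.

CS310→CS201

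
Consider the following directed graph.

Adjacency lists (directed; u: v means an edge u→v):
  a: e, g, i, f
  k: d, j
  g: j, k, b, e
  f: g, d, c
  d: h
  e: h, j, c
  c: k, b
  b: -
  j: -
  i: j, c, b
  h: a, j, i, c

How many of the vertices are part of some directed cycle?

9

A vertex is on a directed cycle iff it belongs to a strongly connected component of size ≥ 2 (or has a self-loop).
The vertices on cycles are {a, c, d, e, f, g, h, i, k} — 9 in total.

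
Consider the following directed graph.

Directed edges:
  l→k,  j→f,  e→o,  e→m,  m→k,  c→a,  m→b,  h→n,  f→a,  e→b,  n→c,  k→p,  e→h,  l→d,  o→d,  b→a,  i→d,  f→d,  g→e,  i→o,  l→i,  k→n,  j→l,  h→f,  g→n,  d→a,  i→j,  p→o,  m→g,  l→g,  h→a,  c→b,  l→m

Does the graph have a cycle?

Yes

DFS with white/gray/black marking, starting from h:
h gray
  n gray
    c gray
      a gray
      a black
      b gray
        b→a: a black — skip
      b black
    c black
  n black
  h→a: a black — skip
  f gray
    f→a: a black — skip
    d gray
      d→a: a black — skip
    d black
  f black
h black
e gray
  m gray
    k gray
      k→n: n black — skip
      p gray
        o gray
          o→d: d black — skip
        o black
      p black
    k black
    g gray
      g→e: e is gray → back edge
Back edge found, so a cycle exists: e → m → g → e.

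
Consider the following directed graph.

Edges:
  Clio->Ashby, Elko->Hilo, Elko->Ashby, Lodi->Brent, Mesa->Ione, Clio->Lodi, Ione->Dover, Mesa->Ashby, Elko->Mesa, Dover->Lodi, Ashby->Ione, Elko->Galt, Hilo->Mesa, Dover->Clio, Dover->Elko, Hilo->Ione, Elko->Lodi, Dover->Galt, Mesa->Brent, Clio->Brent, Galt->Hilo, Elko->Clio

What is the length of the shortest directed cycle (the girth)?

4

For each vertex v, BFS finds the shortest path from v back to v.
The shortest such closed walk is Dover → Elko → Hilo → Ione → Dover, length 4.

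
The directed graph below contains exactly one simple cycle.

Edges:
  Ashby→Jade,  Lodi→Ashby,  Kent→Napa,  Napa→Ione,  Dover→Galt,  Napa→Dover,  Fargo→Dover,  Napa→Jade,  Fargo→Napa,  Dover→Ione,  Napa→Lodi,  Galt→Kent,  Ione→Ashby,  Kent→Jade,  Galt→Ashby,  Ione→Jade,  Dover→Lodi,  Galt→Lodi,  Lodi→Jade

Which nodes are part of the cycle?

DFS with gray/black marking from Dover:
Dover gray
  Lodi gray
    Jade gray
    Jade black
    Ashby gray
      Ashby→Jade: Jade black — skip
    Ashby black
  Lodi black
  Ione gray
    Ione→Ashby: Ashby black — skip
    Ione→Jade: Jade black — skip
  Ione black
  Galt gray
    Galt→Ashby: Ashby black — skip
    Kent gray
      Napa gray
        Napa→Dover: Dover is gray → back edge
Back edge closes the cycle Dover → Galt → Kent → Napa → Dover; its vertices are {Galt, Kent, Napa, Dover}.

Galt, Kent, Napa, Dover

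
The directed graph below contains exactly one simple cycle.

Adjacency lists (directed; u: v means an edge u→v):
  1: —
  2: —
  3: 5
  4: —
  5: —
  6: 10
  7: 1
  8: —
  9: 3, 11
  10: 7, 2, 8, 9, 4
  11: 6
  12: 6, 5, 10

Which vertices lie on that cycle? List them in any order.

6, 9, 10, 11

DFS with gray/black marking from 10:
10 gray
  7 gray
    1 gray
    1 black
  7 black
  2 gray
  2 black
  8 gray
  8 black
  9 gray
    3 gray
      5 gray
      5 black
    3 black
    11 gray
      6 gray
        6→10: 10 is gray → back edge
Back edge closes the cycle 10 → 9 → 11 → 6 → 10; its vertices are {6, 9, 10, 11}.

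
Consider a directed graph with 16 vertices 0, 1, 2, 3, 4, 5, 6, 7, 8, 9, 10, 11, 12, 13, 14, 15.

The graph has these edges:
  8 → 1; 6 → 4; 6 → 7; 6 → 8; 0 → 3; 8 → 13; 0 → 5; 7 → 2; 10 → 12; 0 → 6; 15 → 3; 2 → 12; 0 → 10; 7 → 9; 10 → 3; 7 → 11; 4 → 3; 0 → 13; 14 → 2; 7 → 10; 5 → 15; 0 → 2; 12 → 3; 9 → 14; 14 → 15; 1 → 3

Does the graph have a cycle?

No

DFS with white/gray/black marking, starting from 5:
5 gray
  15 gray
    3 gray
    3 black
  15 black
5 black
0 gray
  13 gray
  13 black
  10 gray
    12 gray
      12→3: 3 black — skip
    12 black
    10→3: 3 black — skip
  10 black
  6 gray
    7 gray
      7→10: 10 black — skip
      2 gray
        2→12: 12 black — skip
      2 black
      11 gray
      11 black
      9 gray
        14 gray
          14→15: 15 black — skip
          14→2: 2 black — skip
        14 black
      9 black
    7 black
    8 gray
      8→13: 13 black — skip
      1 gray
        1→3: 3 black — skip
      1 black
    8 black
    4 gray
      4→3: 3 black — skip
    4 black
  6 black
  0→3: 3 black — skip
  0→2: 2 black — skip
  0→5: 5 black — skip
0 black
Every edge goes to a white or black vertex — no back edge, so the graph is acyclic.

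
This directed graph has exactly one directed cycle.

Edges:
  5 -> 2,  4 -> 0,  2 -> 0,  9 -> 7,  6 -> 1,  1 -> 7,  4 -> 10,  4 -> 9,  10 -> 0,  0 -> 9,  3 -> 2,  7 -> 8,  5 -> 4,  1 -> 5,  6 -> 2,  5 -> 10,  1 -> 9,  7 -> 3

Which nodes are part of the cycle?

0, 2, 3, 7, 9

DFS with gray/black marking from 7:
7 gray
  8 gray
  8 black
  3 gray
    2 gray
      0 gray
        9 gray
          9→7: 7 is gray → back edge
Back edge closes the cycle 7 → 3 → 2 → 0 → 9 → 7; its vertices are {0, 2, 3, 7, 9}.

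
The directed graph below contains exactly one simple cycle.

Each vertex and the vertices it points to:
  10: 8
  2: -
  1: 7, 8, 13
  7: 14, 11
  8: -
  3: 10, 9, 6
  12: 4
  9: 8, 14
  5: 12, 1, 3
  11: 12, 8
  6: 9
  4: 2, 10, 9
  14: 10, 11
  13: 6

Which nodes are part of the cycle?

4, 9, 11, 12, 14

DFS with gray/black marking from 12:
12 gray
  4 gray
    2 gray
    2 black
    10 gray
      8 gray
      8 black
    10 black
    9 gray
      9→8: 8 black — skip
      14 gray
        14→10: 10 black — skip
        11 gray
          11→12: 12 is gray → back edge
Back edge closes the cycle 12 → 4 → 9 → 14 → 11 → 12; its vertices are {4, 9, 11, 12, 14}.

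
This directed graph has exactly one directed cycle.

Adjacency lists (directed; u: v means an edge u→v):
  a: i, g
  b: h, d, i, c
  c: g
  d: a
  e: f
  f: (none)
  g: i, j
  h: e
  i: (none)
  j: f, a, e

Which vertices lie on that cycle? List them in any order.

DFS with gray/black marking from g:
g gray
  i gray
  i black
  j gray
    f gray
    f black
    a gray
      a→i: i black — skip
      a→g: g is gray → back edge
Back edge closes the cycle g → j → a → g; its vertices are {a, g, j}.

a, g, j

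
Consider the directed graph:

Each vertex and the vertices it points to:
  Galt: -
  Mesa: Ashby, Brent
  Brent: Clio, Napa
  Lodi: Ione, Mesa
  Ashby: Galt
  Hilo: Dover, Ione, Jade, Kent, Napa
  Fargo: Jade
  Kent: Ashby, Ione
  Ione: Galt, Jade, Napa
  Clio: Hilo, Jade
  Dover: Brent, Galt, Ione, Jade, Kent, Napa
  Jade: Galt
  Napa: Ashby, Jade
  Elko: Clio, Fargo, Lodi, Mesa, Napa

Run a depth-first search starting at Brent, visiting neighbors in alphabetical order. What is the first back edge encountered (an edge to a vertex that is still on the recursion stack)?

Dover→Brent

DFS from Brent (visiting neighbors in alphabetical order); mark gray on enter, black on exit:
Brent gray
  Clio gray
    Hilo gray
      Dover gray
        Dover→Brent: Brent is gray → back edge
First back edge: Dover → Brent.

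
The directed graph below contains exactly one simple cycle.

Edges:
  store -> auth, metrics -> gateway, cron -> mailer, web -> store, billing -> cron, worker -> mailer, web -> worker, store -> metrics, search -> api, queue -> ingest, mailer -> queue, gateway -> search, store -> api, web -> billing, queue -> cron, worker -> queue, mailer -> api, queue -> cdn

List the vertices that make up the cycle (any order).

cron, queue, mailer

DFS with gray/black marking from queue:
queue gray
  cdn gray
  cdn black
  ingest gray
  ingest black
  cron gray
    mailer gray
      mailer→queue: queue is gray → back edge
Back edge closes the cycle queue → cron → mailer → queue; its vertices are {cron, queue, mailer}.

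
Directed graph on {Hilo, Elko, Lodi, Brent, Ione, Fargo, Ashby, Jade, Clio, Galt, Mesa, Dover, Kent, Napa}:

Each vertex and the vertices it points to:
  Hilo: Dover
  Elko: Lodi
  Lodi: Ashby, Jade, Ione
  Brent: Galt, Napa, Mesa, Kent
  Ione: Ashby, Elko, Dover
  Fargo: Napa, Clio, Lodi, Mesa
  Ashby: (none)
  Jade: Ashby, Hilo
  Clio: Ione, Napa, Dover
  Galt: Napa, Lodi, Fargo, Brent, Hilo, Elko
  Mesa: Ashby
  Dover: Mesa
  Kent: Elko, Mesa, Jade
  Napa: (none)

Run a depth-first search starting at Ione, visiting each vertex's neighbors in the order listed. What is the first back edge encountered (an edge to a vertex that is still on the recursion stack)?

Lodi->Ione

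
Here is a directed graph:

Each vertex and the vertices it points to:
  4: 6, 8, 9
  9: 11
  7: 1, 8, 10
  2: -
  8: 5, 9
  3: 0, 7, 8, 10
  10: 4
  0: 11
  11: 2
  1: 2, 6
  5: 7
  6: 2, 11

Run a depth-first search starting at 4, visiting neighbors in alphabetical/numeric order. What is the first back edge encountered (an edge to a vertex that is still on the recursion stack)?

DFS from 4 (visiting neighbors in alphabetical/numeric order); mark gray on enter, black on exit:
4 gray
  6 gray
    2 gray
    2 black
    11 gray
      11→2: 2 black — skip
    11 black
  6 black
  8 gray
    5 gray
      7 gray
        1 gray
          1→2: 2 black — skip
          1→6: 6 black — skip
        1 black
        7→8: 8 is gray → back edge
First back edge: 7 → 8.

7→8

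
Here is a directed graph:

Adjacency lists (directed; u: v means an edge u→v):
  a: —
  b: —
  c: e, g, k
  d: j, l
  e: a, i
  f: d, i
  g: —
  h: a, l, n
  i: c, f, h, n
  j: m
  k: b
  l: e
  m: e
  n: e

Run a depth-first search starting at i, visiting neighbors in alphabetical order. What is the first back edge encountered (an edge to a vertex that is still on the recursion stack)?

DFS from i (visiting neighbors in alphabetical order); mark gray on enter, black on exit:
i gray
  c gray
    e gray
      a gray
      a black
      e→i: i is gray → back edge
First back edge: e → i.

e->i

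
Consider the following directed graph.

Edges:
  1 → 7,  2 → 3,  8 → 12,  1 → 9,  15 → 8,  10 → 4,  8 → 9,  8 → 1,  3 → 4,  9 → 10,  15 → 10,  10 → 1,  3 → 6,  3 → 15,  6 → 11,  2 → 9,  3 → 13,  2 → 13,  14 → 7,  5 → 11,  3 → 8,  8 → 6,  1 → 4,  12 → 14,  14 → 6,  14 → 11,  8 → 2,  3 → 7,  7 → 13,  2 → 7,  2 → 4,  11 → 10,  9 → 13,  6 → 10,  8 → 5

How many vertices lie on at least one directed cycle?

A vertex is on a directed cycle iff it belongs to a strongly connected component of size ≥ 2 (or has a self-loop).
The vertices on cycles are {1, 2, 3, 8, 9, 10, 15} — 7 in total.

7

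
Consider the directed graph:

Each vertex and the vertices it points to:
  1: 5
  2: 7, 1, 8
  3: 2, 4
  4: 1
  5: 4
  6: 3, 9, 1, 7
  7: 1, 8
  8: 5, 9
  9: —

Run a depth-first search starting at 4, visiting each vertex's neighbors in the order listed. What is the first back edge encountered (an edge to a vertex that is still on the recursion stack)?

DFS from 4 (visiting each vertex's neighbors in the order listed); mark gray on enter, black on exit:
4 gray
  1 gray
    5 gray
      5→4: 4 is gray → back edge
First back edge: 5 → 4.

5→4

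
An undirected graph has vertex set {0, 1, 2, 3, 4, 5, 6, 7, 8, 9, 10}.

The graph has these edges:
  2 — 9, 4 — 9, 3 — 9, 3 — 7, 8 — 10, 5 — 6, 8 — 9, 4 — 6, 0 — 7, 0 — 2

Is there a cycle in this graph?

DFS, tracking each vertex's parent; an edge to a visited non-parent vertex closes a cycle.
Start from 7:
visit 7 (parent –)
  visit 0 (parent 7)
    visit 2 (parent 0)
      2–0: parent, skip
      visit 9 (parent 2)
        visit 3 (parent 9)
          3–9: parent, skip
          3–7: 7 visited and ≠ parent → cycle
Cycle: 7 – 0 – 2 – 9 – 3 – 7.

Yes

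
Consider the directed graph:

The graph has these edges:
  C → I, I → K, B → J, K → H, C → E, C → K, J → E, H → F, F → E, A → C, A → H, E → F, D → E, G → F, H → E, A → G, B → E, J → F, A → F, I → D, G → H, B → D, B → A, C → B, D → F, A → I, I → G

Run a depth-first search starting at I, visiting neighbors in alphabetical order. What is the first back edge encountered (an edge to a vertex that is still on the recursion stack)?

F->E

DFS from I (visiting neighbors in alphabetical order); mark gray on enter, black on exit:
I gray
  D gray
    E gray
      F gray
        F→E: E is gray → back edge
First back edge: F → E.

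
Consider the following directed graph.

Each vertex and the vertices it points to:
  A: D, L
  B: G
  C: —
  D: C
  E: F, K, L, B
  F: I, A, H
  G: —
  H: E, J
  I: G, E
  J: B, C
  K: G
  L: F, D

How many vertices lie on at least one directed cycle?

A vertex is on a directed cycle iff it belongs to a strongly connected component of size ≥ 2 (or has a self-loop).
The vertices on cycles are {A, E, F, H, I, L} — 6 in total.

6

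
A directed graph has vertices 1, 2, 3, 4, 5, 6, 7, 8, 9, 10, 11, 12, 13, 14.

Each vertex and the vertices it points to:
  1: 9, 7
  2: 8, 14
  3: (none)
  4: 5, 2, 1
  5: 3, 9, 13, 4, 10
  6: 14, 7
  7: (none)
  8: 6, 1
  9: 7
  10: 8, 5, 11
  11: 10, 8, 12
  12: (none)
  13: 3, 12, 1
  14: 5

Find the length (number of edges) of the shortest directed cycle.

2

For each vertex v, BFS finds the shortest path from v back to v.
The shortest such closed walk is 5 → 4 → 5, length 2.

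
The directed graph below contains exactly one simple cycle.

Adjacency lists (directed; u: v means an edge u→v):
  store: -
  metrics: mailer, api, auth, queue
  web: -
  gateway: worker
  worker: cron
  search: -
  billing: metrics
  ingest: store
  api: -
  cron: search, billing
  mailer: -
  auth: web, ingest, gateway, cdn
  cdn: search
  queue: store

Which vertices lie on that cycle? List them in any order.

auth, cron, worker, billing, gateway, metrics

DFS with gray/black marking from metrics:
metrics gray
  mailer gray
  mailer black
  api gray
  api black
  auth gray
    web gray
    web black
    ingest gray
      store gray
      store black
    ingest black
    gateway gray
      worker gray
        cron gray
          search gray
          search black
          billing gray
            billing→metrics: metrics is gray → back edge
Back edge closes the cycle metrics → auth → gateway → worker → cron → billing → metrics; its vertices are {auth, cron, worker, billing, gateway, metrics}.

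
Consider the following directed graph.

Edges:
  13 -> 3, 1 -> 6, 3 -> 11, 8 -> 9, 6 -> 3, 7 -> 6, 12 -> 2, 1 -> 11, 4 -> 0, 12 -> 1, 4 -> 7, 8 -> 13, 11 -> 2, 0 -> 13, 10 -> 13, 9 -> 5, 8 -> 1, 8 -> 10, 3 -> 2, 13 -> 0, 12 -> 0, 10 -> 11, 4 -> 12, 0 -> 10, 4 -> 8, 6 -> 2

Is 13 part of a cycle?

13 is on a cycle iff 13 can reach itself via ≥1 edge.
13 → 0 → 13 — yes.

Yes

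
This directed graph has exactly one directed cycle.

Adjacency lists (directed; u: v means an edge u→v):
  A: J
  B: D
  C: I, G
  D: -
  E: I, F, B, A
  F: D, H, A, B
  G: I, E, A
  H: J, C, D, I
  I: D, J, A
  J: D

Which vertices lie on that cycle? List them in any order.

C, E, F, G, H

DFS with gray/black marking from C:
C gray
  I gray
    D gray
    D black
    J gray
      J→D: D black — skip
    J black
    A gray
      A→J: J black — skip
    A black
  I black
  G gray
    G→I: I black — skip
    E gray
      E→I: I black — skip
      F gray
        F→D: D black — skip
        H gray
          H→J: J black — skip
          H→C: C is gray → back edge
Back edge closes the cycle C → G → E → F → H → C; its vertices are {C, E, F, G, H}.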